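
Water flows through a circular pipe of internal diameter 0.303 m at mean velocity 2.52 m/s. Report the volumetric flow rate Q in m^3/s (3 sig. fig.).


Approach: apply the continuity equation for pipe flow, Q = A * v with A = pi*(D/2)^2.
A = pi*(0.303/2)^2 = 0.072107 m^2
Q = 0.072107 * 2.52 = 0.182 m^3/s
Therefore the volumetric flow rate Q = 0.182 m^3/s.


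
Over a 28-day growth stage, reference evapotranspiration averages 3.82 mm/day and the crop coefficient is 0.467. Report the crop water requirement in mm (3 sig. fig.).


Approach: apply the crop water requirement relation, CWR = ET0 * Kc * days.
CWR = 3.82 * 0.467 * 28 = 50.0 mm
Therefore the crop water requirement = 50.0 mm.


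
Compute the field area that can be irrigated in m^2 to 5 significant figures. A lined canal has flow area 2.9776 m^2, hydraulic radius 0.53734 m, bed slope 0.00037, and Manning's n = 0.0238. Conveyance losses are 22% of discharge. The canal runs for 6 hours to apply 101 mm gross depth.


Approach: apply Manning's equation with a conveyance and depth budget, Q = (1/n)*A*R^(2/3)*S^(1/2); Q_field = Q*(1-loss); Area = Q_field*t/(d/1000).
Step 1 — canal discharge (Manning's equation):
  Q = (1/0.0238) * 2.9776 * 0.53734^(2/3) * 0.00037^(1/2) = 1.590583 m^3/s
Step 2 — delivered flow: Q_field = 1.590583*(1 - 22/100) = 1.240655 m^3/s
Step 3 — volume delivered: V = 1.240655 * 6*3600 = 26798.14 m^3
Step 4 — area served: A = V / (depth/1000) = 26798.14 / 0.101 = 265330 m^2
Therefore the field area that can be irrigated = 265330 m^2.


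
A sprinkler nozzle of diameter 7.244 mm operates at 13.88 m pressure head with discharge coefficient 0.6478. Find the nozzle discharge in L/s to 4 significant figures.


Approach: apply the orifice equation, Q = Cd*A*sqrt(2*g*h), A = pi*(d/2)^2.
A = pi*(7.244e-3/2)^2 = 4.12142e-05 m^2
Q = 0.6478 * 4.12142e-05 * sqrt(2*9.81*13.88) * 1000 = 0.4406 L/s
Therefore the nozzle discharge = 0.4406 L/s.


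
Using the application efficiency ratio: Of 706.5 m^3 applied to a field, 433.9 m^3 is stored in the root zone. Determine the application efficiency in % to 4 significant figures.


Approach: apply the application efficiency ratio, Ea = (stored/applied)*100.
Ea = (433.9/706.5)*100 = 61.42 %
Therefore the application efficiency = 61.42 %.


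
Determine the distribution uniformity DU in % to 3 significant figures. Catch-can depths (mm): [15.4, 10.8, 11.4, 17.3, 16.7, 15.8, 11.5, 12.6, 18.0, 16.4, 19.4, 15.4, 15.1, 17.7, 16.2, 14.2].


Approach: apply the low-quarter distribution uniformity, DU = (mean of lowest quarter of readings / overall mean)*100.
sorted lowest 4 of 16: [10.8, 11.4, 11.5, 12.6] -> mean = 11.575 mm
overall mean = 15.244 mm
DU = (11.575/15.244)*100 = 75.9 %
Therefore the distribution uniformity DU = 75.9 %.


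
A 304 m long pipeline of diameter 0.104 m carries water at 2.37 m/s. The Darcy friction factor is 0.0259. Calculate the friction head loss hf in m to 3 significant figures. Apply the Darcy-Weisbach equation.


Approach: apply the Darcy-Weisbach equation, hf = f*(L/D)*(v^2/(2g)).
hf = 0.0259 * (304/0.104) * (2.37^2 / (2*9.81))
hf = 21.7 m
Therefore the friction head loss hf = 21.7 m.


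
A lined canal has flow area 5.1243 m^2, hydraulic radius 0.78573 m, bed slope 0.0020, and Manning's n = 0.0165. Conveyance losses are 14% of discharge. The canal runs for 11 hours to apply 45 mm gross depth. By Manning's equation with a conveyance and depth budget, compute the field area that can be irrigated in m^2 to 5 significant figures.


Approach: apply Manning's equation with a conveyance and depth budget, Q = (1/n)*A*R^(2/3)*S^(1/2); Q_field = Q*(1-loss); Area = Q_field*t/(d/1000).
Step 1 — canal discharge (Manning's equation):
  Q = (1/0.0165) * 5.1243 * 0.78573^(2/3) * 0.0020^(1/2) = 11.82627 m^3/s
Step 2 — delivered flow: Q_field = 11.82627*(1 - 14/100) = 10.17059 m^3/s
Step 3 — volume delivered: V = 10.17059 * 11*3600 = 402755.5 m^3
Step 4 — area served: A = V / (depth/1000) = 402755.5 / 0.045 = 8950100 m^2
Therefore the field area that can be irrigated = 8950100 m^2.


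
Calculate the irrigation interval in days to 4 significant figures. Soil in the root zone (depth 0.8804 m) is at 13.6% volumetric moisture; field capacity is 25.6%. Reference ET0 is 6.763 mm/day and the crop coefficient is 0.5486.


Approach: apply soil-water budget scheduling, SMD = (FC-theta)/100*depth*1000; ETc = ET0*Kc; interval = SMD/ETc.
Step 1 — soil moisture deficit:
  SMD = (25.6 - 13.6)/100 * 0.8804 * 1000 = 105.648 mm
Step 2 — daily crop ET (ETc = ET0*Kc):
  ETc = 6.763 * 0.5486 = 3.71018 mm/day
Step 3 — irrigation interval (SMD/ETc):
  interval = 105.648 / 3.71018 = 28.48 days
Therefore the irrigation interval = 28.48 days.


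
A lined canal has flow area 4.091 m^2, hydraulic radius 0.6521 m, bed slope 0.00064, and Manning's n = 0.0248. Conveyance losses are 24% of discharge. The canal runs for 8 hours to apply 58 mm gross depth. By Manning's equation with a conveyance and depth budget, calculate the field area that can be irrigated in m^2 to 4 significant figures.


Approach: apply Manning's equation with a conveyance and depth budget, Q = (1/n)*A*R^(2/3)*S^(1/2); Q_field = Q*(1-loss); Area = Q_field*t/(d/1000).
Step 1 — canal discharge (Manning's equation):
  Q = (1/0.0248) * 4.091 * 0.6521^(2/3) * 0.00064^(1/2) = 3.13818 m^3/s
Step 2 — delivered flow: Q_field = 3.13818*(1 - 24/100) = 2.38501 m^3/s
Step 3 — volume delivered: V = 2.38501 * 8*3600 = 68688.4 m^3
Step 4 — area served: A = V / (depth/1000) = 68688.4 / 0.058 = 1184000 m^2
Therefore the field area that can be irrigated = 1184000 m^2.


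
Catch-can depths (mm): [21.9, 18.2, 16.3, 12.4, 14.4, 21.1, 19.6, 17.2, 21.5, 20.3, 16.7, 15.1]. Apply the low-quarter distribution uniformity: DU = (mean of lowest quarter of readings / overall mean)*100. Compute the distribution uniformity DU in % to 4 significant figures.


sorted lowest 3 of 12: [12.4, 14.4, 15.1] -> mean = 13.9667 mm
overall mean = 17.8917 mm
DU = (13.9667/17.8917)*100 = 78.06 %
Therefore the distribution uniformity DU = 78.06 %.


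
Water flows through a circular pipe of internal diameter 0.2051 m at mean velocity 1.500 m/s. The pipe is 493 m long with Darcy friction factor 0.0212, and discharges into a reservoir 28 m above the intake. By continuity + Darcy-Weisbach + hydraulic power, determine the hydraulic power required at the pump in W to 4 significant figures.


Approach: apply continuity + Darcy-Weisbach + hydraulic power, Q = A*v; hf = f*(L/D)*(v^2/(2g)); H = static + hf; P = rho*g*Q*H.
Step 1 — flow rate (continuity, Q = A*v):
  A = pi*(0.2051/2)^2 = 0.0330386 m^2
  Q = 0.0330386 * 1.500 = 0.0495579 m^3/s
Step 2 — friction head loss (Darcy-Weisbach):
  hf = 0.0212 * (493/0.2051) * (1.500^2 / (2*9.81))
  hf = 5.84387 m
Step 3 — total head: H = 28 + 5.84387 = 33.8439 m
Step 4 — hydraulic power (P = rho*g*Q*H):
  P = 1000 * 9.81 * 0.0495579 * 33.8439 = 16450 W
Therefore the hydraulic power required at the pump = 16450 W.


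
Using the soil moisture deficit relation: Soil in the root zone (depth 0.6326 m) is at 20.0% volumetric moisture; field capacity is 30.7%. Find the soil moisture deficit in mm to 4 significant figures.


Approach: apply the soil moisture deficit relation, SMD = (FC - theta)/100 * depth * 1000.
SMD = (30.7 - 20.0)/100 * 0.6326 * 1000 = 67.69 mm
Therefore the soil moisture deficit = 67.69 mm.


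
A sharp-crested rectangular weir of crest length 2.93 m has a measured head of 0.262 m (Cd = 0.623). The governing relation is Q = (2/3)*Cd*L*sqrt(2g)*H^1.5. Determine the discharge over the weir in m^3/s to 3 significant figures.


Q = (2/3)*0.623*2.93*sqrt(2*9.81)*0.262^1.5 = 0.723 m^3/s
Therefore the discharge over the weir = 0.723 m^3/s.


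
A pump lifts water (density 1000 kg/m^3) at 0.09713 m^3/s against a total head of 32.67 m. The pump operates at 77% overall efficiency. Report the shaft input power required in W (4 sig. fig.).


Approach: apply hydraulic power then efficiency conversion, P = rho*g*Q*H; P_in = P/eta.
Step 1 — hydraulic power (P = rho*g*Q*H):
  P = 1000 * 9.81 * 0.09713 * 32.67 = 31129.5 W
Step 2 — input power: P_in = P/eta = 31129.5 / 0.77 = 40430 W
Therefore the shaft input power required = 40430 W.


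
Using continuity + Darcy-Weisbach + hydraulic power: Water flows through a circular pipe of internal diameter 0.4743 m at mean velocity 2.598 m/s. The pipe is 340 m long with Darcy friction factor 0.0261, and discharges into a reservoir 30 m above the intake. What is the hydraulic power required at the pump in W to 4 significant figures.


Approach: apply continuity + Darcy-Weisbach + hydraulic power, Q = A*v; hf = f*(L/D)*(v^2/(2g)); H = static + hf; P = rho*g*Q*H.
Step 1 — flow rate (continuity, Q = A*v):
  A = pi*(0.4743/2)^2 = 0.176684 m^2
  Q = 0.176684 * 2.598 = 0.459024 m^3/s
Step 2 — friction head loss (Darcy-Weisbach):
  hf = 0.0261 * (340/0.4743) * (2.598^2 / (2*9.81))
  hf = 6.43644 m
Step 3 — total head: H = 30 + 6.43644 = 36.4364 m
Step 4 — hydraulic power (P = rho*g*Q*H):
  P = 1000 * 9.81 * 0.459024 * 36.4364 = 164100 W
Therefore the hydraulic power required at the pump = 164100 W.


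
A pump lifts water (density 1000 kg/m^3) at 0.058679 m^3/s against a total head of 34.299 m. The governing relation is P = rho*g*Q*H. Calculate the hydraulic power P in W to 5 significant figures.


P = 1000 * 9.81 * 0.058679 * 34.299 = 19744 W
Therefore the hydraulic power P = 19744 W.


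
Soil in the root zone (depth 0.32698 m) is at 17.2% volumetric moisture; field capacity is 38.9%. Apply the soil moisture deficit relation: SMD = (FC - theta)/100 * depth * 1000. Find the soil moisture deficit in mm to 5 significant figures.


SMD = (38.9 - 17.2)/100 * 0.32698 * 1000 = 70.955 mm
Therefore the soil moisture deficit = 70.955 mm.


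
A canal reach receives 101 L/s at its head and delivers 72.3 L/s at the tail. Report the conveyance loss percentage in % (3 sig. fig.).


Approach: apply the conveyance loss ratio, loss% = ((Q_head - Q_tail)/Q_head)*100.
loss = ((101 - 72.3)/101)*100 = 28.4 %
Therefore the conveyance loss percentage = 28.4 %.


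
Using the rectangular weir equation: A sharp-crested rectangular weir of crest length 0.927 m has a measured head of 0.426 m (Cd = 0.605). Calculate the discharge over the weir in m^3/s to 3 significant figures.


Approach: apply the rectangular weir equation, Q = (2/3)*Cd*L*sqrt(2g)*H^1.5.
Q = (2/3)*0.605*0.927*sqrt(2*9.81)*0.426^1.5 = 0.460 m^3/s
Therefore the discharge over the weir = 0.460 m^3/s.


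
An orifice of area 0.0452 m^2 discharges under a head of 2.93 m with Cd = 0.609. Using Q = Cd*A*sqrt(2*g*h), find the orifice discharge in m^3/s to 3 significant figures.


Q = 0.609 * 0.0452 * sqrt(2*9.81*2.93) = 0.209 m^3/s
Therefore the orifice discharge = 0.209 m^3/s.


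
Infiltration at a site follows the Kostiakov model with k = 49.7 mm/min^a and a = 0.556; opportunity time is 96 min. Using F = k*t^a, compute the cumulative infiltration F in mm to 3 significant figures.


F = 49.7 * 96^0.556 = 629 mm
Therefore the cumulative infiltration F = 629 mm.


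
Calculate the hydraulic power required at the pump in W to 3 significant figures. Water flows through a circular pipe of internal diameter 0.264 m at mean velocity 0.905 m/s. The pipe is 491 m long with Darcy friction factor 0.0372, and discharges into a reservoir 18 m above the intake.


Approach: apply continuity + Darcy-Weisbach + hydraulic power, Q = A*v; hf = f*(L/D)*(v^2/(2g)); H = static + hf; P = rho*g*Q*H.
Step 1 — flow rate (continuity, Q = A*v):
  A = pi*(0.264/2)^2 = 0.054739 m^2
  Q = 0.054739 * 0.905 = 0.049539 m^3/s
Step 2 — friction head loss (Darcy-Weisbach):
  hf = 0.0372 * (491/0.264) * (0.905^2 / (2*9.81))
  hf = 2.8881 m
Step 3 — total head: H = 18 + 2.8881 = 20.888 m
Step 4 — hydraulic power (P = rho*g*Q*H):
  P = 1000 * 9.81 * 0.049539 * 20.888 = 10200 W
Therefore the hydraulic power required at the pump = 10200 W.


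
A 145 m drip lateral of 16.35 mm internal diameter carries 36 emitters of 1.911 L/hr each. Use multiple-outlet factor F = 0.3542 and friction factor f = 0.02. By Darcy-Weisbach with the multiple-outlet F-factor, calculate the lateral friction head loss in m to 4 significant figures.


Approach: apply Darcy-Weisbach with the multiple-outlet F-factor, Q = n*q/(3600*1000) m^3/s; v = Q/A; hf = F*f*(L/D)*(v^2/(2g)).
Q = 36*1.911/(3600*1000) = 1.91100e-05 m^3/s
A = pi*(16.35e-3/2)^2 = 2.09955e-04 m^2, so v = Q/A = 0.0910197 m/s
hf = 0.3542*0.02*(145/0.01635)*(0.0910197^2/(2*9.81)) = 0.02653 m
Therefore the lateral friction head loss = 0.02653 m.


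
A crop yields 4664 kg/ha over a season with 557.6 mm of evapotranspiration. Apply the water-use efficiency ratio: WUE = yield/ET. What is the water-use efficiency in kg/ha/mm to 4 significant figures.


WUE = 4664 / 557.6 = 8.364 kg/ha/mm
Therefore the water-use efficiency = 8.364 kg/ha/mm.


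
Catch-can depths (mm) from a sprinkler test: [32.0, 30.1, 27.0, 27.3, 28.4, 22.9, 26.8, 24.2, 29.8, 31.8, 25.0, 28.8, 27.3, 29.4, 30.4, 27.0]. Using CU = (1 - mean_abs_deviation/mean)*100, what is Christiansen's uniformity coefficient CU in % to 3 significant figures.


mean = 28.012 mm
mean |d_i - mean| = 2.0750 mm
CU = (1 - 2.0750/28.012)*100 = 92.6 %
Therefore Christiansen's uniformity coefficient CU = 92.6 %.


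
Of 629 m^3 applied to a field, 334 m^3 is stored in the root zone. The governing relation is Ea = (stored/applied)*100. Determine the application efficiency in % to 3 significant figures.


Ea = (334/629)*100 = 53.1 %
Therefore the application efficiency = 53.1 %.


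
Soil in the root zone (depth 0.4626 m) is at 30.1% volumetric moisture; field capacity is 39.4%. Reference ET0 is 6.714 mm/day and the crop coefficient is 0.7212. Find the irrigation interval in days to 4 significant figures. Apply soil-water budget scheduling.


Approach: apply soil-water budget scheduling, SMD = (FC-theta)/100*depth*1000; ETc = ET0*Kc; interval = SMD/ETc.
Step 1 — soil moisture deficit:
  SMD = (39.4 - 30.1)/100 * 0.4626 * 1000 = 43.0218 mm
Step 2 — daily crop ET (ETc = ET0*Kc):
  ETc = 6.714 * 0.7212 = 4.84214 mm/day
Step 3 — irrigation interval (SMD/ETc):
  interval = 43.0218 / 4.84214 = 8.885 days
Therefore the irrigation interval = 8.885 days.


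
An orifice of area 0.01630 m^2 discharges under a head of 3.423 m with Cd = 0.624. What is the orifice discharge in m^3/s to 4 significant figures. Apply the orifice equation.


Approach: apply the orifice equation, Q = Cd*A*sqrt(2*g*h).
Q = 0.624 * 0.01630 * sqrt(2*9.81*3.423) = 0.08335 m^3/s
Therefore the orifice discharge = 0.08335 m^3/s.


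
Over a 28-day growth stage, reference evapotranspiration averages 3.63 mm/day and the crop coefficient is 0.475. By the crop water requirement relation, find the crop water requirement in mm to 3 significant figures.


Approach: apply the crop water requirement relation, CWR = ET0 * Kc * days.
CWR = 3.63 * 0.475 * 28 = 48.3 mm
Therefore the crop water requirement = 48.3 mm.


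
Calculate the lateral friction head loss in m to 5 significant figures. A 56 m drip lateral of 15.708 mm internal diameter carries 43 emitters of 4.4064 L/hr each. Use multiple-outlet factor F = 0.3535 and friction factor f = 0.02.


Approach: apply Darcy-Weisbach with the multiple-outlet F-factor, Q = n*q/(3600*1000) m^3/s; v = Q/A; hf = F*f*(L/D)*(v^2/(2g)).
Q = 43*4.4064/(3600*1000) = 5.263200e-05 m^3/s
A = pi*(15.708e-3/2)^2 = 1.937901e-04 m^2, so v = Q/A = 0.2715928 m/s
hf = 0.3535*0.02*(56/0.015708)*(0.2715928^2/(2*9.81)) = 0.094760 m
Therefore the lateral friction head loss = 0.094760 m.


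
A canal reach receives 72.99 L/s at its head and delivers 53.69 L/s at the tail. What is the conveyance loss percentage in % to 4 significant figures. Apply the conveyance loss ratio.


Approach: apply the conveyance loss ratio, loss% = ((Q_head - Q_tail)/Q_head)*100.
loss = ((72.99 - 53.69)/72.99)*100 = 26.44 %
Therefore the conveyance loss percentage = 26.44 %.


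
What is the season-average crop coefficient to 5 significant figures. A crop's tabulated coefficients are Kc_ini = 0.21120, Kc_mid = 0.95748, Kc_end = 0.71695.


Approach: apply a simple seasonal average, Kc_avg = (Kc_ini + Kc_mid + Kc_end)/3.
Kc_avg = (0.21120 + 0.95748 + 0.71695)/3 = 0.62854
Therefore the season-average crop coefficient = 0.62854.


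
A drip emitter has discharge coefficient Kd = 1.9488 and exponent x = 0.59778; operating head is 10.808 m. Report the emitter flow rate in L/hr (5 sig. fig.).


Approach: apply the emitter characteristic equation, q = Kd * h^x.
q = 1.9488 * 10.808^0.59778 = 8.0857 L/hr
Therefore the emitter flow rate = 8.0857 L/hr.


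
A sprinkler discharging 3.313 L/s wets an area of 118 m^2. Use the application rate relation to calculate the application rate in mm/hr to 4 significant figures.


Approach: apply the application rate relation, rate = (Q/A)*3600.
rate = (3.313 / 118) * 3600 = 101.1 mm/hr
Therefore the application rate = 101.1 mm/hr.


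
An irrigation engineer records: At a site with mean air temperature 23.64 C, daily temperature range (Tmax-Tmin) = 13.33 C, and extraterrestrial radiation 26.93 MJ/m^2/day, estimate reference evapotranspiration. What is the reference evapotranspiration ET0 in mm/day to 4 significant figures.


Approach: apply the Hargreaves-Samani method, ET0 = 0.0023*(Tmean+17.8)*sqrt(Tmax-Tmin)*0.408*Ra.
ET0 = 0.0023*(23.64+17.8)*sqrt(13.33)*0.408*26.93 = 3.823 mm/day
Therefore the reference evapotranspiration ET0 = 3.823 mm/day.


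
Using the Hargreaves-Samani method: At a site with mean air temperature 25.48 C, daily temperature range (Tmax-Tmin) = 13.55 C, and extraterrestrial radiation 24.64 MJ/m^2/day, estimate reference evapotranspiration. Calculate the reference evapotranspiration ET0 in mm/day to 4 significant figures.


Approach: apply the Hargreaves-Samani method, ET0 = 0.0023*(Tmean+17.8)*sqrt(Tmax-Tmin)*0.408*Ra.
ET0 = 0.0023*(25.48+17.8)*sqrt(13.55)*0.408*24.64 = 3.684 mm/day
Therefore the reference evapotranspiration ET0 = 3.684 mm/day.


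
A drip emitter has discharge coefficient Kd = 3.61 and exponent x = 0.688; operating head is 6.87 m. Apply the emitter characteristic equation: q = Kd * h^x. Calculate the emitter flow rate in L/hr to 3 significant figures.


q = 3.61 * 6.87^0.688 = 13.6 L/hr
Therefore the emitter flow rate = 13.6 L/hr.


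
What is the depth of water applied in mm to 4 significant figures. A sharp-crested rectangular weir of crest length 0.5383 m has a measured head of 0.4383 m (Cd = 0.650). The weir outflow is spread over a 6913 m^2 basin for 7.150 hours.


Approach: apply the rectangular weir equation with a volume-to-depth conversion, Q = (2/3)*Cd*L*sqrt(2g)*H^1.5; d = Q*t/A * 1000.
Step 1 — weir discharge:
  Q = (2/3)*0.650*0.5383*sqrt(2*9.81)*0.4383^1.5 = 0.299815 m^3/s
Step 2 — volume: V = 0.299815 * 7.150*3600 = 7717.24 m^3
Step 3 — depth: d = V/A * 1000 = 7717.24/6913 * 1000 = 1116 mm
Therefore the depth of water applied = 1116 mm.


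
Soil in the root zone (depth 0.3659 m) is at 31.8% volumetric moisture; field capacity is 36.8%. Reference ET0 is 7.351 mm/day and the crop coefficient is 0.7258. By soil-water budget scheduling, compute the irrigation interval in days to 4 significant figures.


Approach: apply soil-water budget scheduling, SMD = (FC-theta)/100*depth*1000; ETc = ET0*Kc; interval = SMD/ETc.
Step 1 — soil moisture deficit:
  SMD = (36.8 - 31.8)/100 * 0.3659 * 1000 = 18.2950 mm
Step 2 — daily crop ET (ETc = ET0*Kc):
  ETc = 7.351 * 0.7258 = 5.33536 mm/day
Step 3 — irrigation interval (SMD/ETc):
  interval = 18.2950 / 5.33536 = 3.429 days
Therefore the irrigation interval = 3.429 days.


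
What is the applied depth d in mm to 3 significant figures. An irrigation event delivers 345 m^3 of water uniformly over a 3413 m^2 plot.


Approach: apply depth from volume over area, d = (V/A)*1000.
d = (345 / 3413) * 1000 = 101 mm
Therefore the applied depth d = 101 mm.


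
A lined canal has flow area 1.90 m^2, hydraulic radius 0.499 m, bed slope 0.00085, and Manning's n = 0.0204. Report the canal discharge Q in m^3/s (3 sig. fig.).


Approach: apply Manning's equation, Q = (1/n)*A*R^(2/3)*S^(1/2).
Q = (1/0.0204) * 1.90 * 0.499^(2/3) * 0.00085^(1/2) = 1.71 m^3/s
Therefore the canal discharge Q = 1.71 m^3/s.


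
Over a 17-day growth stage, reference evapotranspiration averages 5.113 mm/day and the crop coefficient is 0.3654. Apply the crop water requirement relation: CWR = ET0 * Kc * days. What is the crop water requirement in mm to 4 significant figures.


CWR = 5.113 * 0.3654 * 17 = 31.76 mm
Therefore the crop water requirement = 31.76 mm.


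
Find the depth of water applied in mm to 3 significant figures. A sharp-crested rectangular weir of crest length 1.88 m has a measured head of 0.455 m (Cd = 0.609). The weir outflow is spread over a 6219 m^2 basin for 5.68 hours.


Approach: apply the rectangular weir equation with a volume-to-depth conversion, Q = (2/3)*Cd*L*sqrt(2g)*H^1.5; d = Q*t/A * 1000.
Step 1 — weir discharge:
  Q = (2/3)*0.609*1.88*sqrt(2*9.81)*0.455^1.5 = 1.0376 m^3/s
Step 2 — volume: V = 1.0376 * 5.68*3600 = 21218 m^3
Step 3 — depth: d = V/A * 1000 = 21218/6219 * 1000 = 3410 mm
Therefore the depth of water applied = 3410 mm.


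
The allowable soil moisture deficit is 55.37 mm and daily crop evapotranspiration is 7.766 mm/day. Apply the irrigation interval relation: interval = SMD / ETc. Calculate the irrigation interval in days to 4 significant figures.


interval = 55.37 / 7.766 = 7.130 days
Therefore the irrigation interval = 7.130 days.


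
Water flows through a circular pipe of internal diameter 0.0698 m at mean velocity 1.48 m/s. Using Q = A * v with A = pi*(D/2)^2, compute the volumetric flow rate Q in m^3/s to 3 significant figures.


A = pi*(0.0698/2)^2 = 0.0038265 m^2
Q = 0.0038265 * 1.48 = 0.00566 m^3/s
Therefore the volumetric flow rate Q = 0.00566 m^3/s.


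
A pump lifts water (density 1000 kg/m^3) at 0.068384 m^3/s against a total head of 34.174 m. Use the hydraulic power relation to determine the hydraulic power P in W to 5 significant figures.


Approach: apply the hydraulic power relation, P = rho*g*Q*H.
P = 1000 * 9.81 * 0.068384 * 34.174 = 22926 W
Therefore the hydraulic power P = 22926 W.


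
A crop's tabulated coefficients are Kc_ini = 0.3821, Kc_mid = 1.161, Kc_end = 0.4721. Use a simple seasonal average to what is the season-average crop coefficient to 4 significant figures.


Approach: apply a simple seasonal average, Kc_avg = (Kc_ini + Kc_mid + Kc_end)/3.
Kc_avg = (0.3821 + 1.161 + 0.4721)/3 = 0.6717
Therefore the season-average crop coefficient = 0.6717.


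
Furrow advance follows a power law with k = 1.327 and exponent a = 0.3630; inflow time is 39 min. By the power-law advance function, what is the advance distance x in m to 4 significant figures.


Approach: apply the power-law advance function, x = k*t^a.
x = 1.327 * 39^0.3630 = 5.017 m
Therefore the advance distance x = 5.017 m.


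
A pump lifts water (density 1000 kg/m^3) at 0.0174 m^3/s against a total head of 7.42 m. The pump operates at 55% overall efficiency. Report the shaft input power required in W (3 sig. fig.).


Approach: apply hydraulic power then efficiency conversion, P = rho*g*Q*H; P_in = P/eta.
Step 1 — hydraulic power (P = rho*g*Q*H):
  P = 1000 * 9.81 * 0.0174 * 7.42 = 1266.5 W
Step 2 — input power: P_in = P/eta = 1266.5 / 0.55 = 2300 W
Therefore the shaft input power required = 2300 W.


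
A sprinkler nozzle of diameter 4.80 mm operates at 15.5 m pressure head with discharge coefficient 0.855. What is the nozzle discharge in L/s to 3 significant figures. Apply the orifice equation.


Approach: apply the orifice equation, Q = Cd*A*sqrt(2*g*h), A = pi*(d/2)^2.
A = pi*(4.80e-3/2)^2 = 1.8096e-05 m^2
Q = 0.855 * 1.8096e-05 * sqrt(2*9.81*15.5) * 1000 = 0.270 L/s
Therefore the nozzle discharge = 0.270 L/s.


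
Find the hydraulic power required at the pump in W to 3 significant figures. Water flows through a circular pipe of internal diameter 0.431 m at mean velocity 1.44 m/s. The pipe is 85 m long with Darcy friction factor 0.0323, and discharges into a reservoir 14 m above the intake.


Approach: apply continuity + Darcy-Weisbach + hydraulic power, Q = A*v; hf = f*(L/D)*(v^2/(2g)); H = static + hf; P = rho*g*Q*H.
Step 1 — flow rate (continuity, Q = A*v):
  A = pi*(0.431/2)^2 = 0.14590 m^2
  Q = 0.14590 * 1.44 = 0.21009 m^3/s
Step 2 — friction head loss (Darcy-Weisbach):
  hf = 0.0323 * (85/0.431) * (1.44^2 / (2*9.81))
  hf = 0.67324 m
Step 3 — total head: H = 14 + 0.67324 = 14.673 m
Step 4 — hydraulic power (P = rho*g*Q*H):
  P = 1000 * 9.81 * 0.21009 * 14.673 = 30200 W
Therefore the hydraulic power required at the pump = 30200 W.


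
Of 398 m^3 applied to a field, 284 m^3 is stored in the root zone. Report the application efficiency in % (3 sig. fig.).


Approach: apply the application efficiency ratio, Ea = (stored/applied)*100.
Ea = (284/398)*100 = 71.4 %
Therefore the application efficiency = 71.4 %.


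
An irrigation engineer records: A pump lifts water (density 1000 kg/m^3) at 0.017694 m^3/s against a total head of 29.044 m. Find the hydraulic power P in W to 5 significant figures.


Approach: apply the hydraulic power relation, P = rho*g*Q*H.
P = 1000 * 9.81 * 0.017694 * 29.044 = 5041.4 W
Therefore the hydraulic power P = 5041.4 W.


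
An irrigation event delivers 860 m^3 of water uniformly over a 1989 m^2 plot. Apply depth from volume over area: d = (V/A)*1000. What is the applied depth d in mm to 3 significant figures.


d = (860 / 1989) * 1000 = 432 mm
Therefore the applied depth d = 432 mm.


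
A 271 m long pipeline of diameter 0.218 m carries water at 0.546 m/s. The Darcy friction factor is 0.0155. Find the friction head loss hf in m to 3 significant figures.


Approach: apply the Darcy-Weisbach equation, hf = f*(L/D)*(v^2/(2g)).
hf = 0.0155 * (271/0.218) * (0.546^2 / (2*9.81))
hf = 0.293 m
Therefore the friction head loss hf = 0.293 m.


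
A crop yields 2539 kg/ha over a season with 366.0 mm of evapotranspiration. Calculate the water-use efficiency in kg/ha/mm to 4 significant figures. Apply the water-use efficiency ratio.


Approach: apply the water-use efficiency ratio, WUE = yield/ET.
WUE = 2539 / 366.0 = 6.937 kg/ha/mm
Therefore the water-use efficiency = 6.937 kg/ha/mm.


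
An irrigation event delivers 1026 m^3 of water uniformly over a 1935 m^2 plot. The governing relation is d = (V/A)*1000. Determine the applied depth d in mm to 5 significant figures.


d = (1026 / 1935) * 1000 = 530.23 mm
Therefore the applied depth d = 530.23 mm.


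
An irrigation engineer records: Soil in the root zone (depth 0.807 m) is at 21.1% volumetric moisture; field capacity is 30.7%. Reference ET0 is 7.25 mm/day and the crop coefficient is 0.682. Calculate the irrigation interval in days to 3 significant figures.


Approach: apply soil-water budget scheduling, SMD = (FC-theta)/100*depth*1000; ETc = ET0*Kc; interval = SMD/ETc.
Step 1 — soil moisture deficit:
  SMD = (30.7 - 21.1)/100 * 0.807 * 1000 = 77.472 mm
Step 2 — daily crop ET (ETc = ET0*Kc):
  ETc = 7.25 * 0.682 = 4.9445 mm/day
Step 3 — irrigation interval (SMD/ETc):
  interval = 77.472 / 4.9445 = 15.7 days
Therefore the irrigation interval = 15.7 days.


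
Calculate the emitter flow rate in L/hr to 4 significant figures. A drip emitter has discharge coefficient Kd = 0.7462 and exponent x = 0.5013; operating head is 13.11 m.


Approach: apply the emitter characteristic equation, q = Kd * h^x.
q = 0.7462 * 13.11^0.5013 = 2.711 L/hr
Therefore the emitter flow rate = 2.711 L/hr.


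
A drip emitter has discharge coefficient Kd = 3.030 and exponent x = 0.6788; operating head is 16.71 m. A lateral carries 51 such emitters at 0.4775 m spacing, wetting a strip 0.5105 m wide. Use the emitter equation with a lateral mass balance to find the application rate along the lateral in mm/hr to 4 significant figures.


Approach: apply the emitter equation with a lateral mass balance, q = Kd*h^x; Q = n*q; rate = Q/(n*spacing*width).
Step 1 — single emitter flow (q = Kd*h^x):
  q = 3.030 * 16.71^0.6788 = 20.4927 L/hr
Step 2 — total lateral flow: Q = 51 * 20.4927 = 1045.13 L/hr
Step 3 — wetted area: A = 51 * 0.4775 * 0.5105 = 12.4320 m^2
Step 4 — application rate: Q/A = 1045.13/12.4320 = 84.07 mm/hr
Therefore the application rate along the lateral = 84.07 mm/hr.


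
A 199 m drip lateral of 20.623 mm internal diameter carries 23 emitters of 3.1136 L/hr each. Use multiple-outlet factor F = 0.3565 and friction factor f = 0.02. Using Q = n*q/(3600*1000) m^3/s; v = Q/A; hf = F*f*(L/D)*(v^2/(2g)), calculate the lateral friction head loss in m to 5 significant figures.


Q = 23*3.1136/(3600*1000) = 1.989244e-05 m^3/s
A = pi*(20.623e-3/2)^2 = 3.340362e-04 m^2, so v = Q/A = 0.05955176 m/s
hf = 0.3565*0.02*(199/0.020623)*(0.05955176^2/(2*9.81)) = 0.012436 m
Therefore the lateral friction head loss = 0.012436 m.


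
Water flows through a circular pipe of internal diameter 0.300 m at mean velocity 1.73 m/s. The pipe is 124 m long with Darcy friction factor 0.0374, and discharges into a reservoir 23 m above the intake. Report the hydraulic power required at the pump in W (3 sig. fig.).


Approach: apply continuity + Darcy-Weisbach + hydraulic power, Q = A*v; hf = f*(L/D)*(v^2/(2g)); H = static + hf; P = rho*g*Q*H.
Step 1 — flow rate (continuity, Q = A*v):
  A = pi*(0.300/2)^2 = 0.070686 m^2
  Q = 0.070686 * 1.73 = 0.12229 m^3/s
Step 2 — friction head loss (Darcy-Weisbach):
  hf = 0.0374 * (124/0.300) * (1.73^2 / (2*9.81))
  hf = 2.3581 m
Step 3 — total head: H = 23 + 2.3581 = 25.358 m
Step 4 — hydraulic power (P = rho*g*Q*H):
  P = 1000 * 9.81 * 0.12229 * 25.358 = 30400 W
Therefore the hydraulic power required at the pump = 30400 W.


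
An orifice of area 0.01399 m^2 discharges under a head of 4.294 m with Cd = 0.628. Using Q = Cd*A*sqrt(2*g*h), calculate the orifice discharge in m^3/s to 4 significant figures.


Q = 0.628 * 0.01399 * sqrt(2*9.81*4.294) = 0.08064 m^3/s
Therefore the orifice discharge = 0.08064 m^3/s.


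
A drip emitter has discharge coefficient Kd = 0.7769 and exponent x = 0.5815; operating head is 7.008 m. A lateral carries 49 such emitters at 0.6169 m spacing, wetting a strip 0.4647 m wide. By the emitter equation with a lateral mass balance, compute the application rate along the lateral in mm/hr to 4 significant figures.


Approach: apply the emitter equation with a lateral mass balance, q = Kd*h^x; Q = n*q; rate = Q/(n*spacing*width).
Step 1 — single emitter flow (q = Kd*h^x):
  q = 0.7769 * 7.008^0.5815 = 2.41034 L/hr
Step 2 — total lateral flow: Q = 49 * 2.41034 = 118.107 L/hr
Step 3 — wetted area: A = 49 * 0.6169 * 0.4647 = 14.0470 m^2
Step 4 — application rate: Q/A = 118.107/14.0470 = 8.408 mm/hr
Therefore the application rate along the lateral = 8.408 mm/hr.


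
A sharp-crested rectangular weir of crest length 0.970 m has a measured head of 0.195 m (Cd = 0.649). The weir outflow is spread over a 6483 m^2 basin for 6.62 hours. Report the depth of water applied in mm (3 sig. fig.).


Approach: apply the rectangular weir equation with a volume-to-depth conversion, Q = (2/3)*Cd*L*sqrt(2g)*H^1.5; d = Q*t/A * 1000.
Step 1 — weir discharge:
  Q = (2/3)*0.649*0.970*sqrt(2*9.81)*0.195^1.5 = 0.16008 m^3/s
Step 2 — volume: V = 0.16008 * 6.62*3600 = 3814.9 m^3
Step 3 — depth: d = V/A * 1000 = 3814.9/6483 * 1000 = 588 mm
Therefore the depth of water applied = 588 mm.


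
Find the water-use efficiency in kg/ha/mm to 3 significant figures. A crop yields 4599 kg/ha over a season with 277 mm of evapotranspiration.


Approach: apply the water-use efficiency ratio, WUE = yield/ET.
WUE = 4599 / 277 = 16.6 kg/ha/mm
Therefore the water-use efficiency = 16.6 kg/ha/mm.


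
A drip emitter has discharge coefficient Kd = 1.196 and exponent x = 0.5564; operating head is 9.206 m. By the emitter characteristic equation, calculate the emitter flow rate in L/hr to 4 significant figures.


Approach: apply the emitter characteristic equation, q = Kd * h^x.
q = 1.196 * 9.206^0.5564 = 4.113 L/hr
Therefore the emitter flow rate = 4.113 L/hr.


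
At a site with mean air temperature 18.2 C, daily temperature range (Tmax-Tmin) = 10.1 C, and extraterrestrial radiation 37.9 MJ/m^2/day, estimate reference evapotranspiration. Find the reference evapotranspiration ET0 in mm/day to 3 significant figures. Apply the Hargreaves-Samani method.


Approach: apply the Hargreaves-Samani method, ET0 = 0.0023*(Tmean+17.8)*sqrt(Tmax-Tmin)*0.408*Ra.
ET0 = 0.0023*(18.2+17.8)*sqrt(10.1)*0.408*37.9 = 4.07 mm/day
Therefore the reference evapotranspiration ET0 = 4.07 mm/day.


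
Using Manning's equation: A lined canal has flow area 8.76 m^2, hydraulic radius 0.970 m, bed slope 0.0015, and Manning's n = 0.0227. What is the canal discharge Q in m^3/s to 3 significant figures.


Approach: apply Manning's equation, Q = (1/n)*A*R^(2/3)*S^(1/2).
Q = (1/0.0227) * 8.76 * 0.970^(2/3) * 0.0015^(1/2) = 14.6 m^3/s
Therefore the canal discharge Q = 14.6 m^3/s.


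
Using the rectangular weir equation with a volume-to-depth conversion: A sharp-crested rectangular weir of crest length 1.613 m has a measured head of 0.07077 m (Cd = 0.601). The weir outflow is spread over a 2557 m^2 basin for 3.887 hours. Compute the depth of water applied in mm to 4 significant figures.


Approach: apply the rectangular weir equation with a volume-to-depth conversion, Q = (2/3)*Cd*L*sqrt(2g)*H^1.5; d = Q*t/A * 1000.
Step 1 — weir discharge:
  Q = (2/3)*0.601*1.613*sqrt(2*9.81)*0.07077^1.5 = 0.0538941 m^3/s
Step 2 — volume: V = 0.0538941 * 3.887*3600 = 754.150 m^3
Step 3 — depth: d = V/A * 1000 = 754.150/2557 * 1000 = 294.9 mm
Therefore the depth of water applied = 294.9 mm.


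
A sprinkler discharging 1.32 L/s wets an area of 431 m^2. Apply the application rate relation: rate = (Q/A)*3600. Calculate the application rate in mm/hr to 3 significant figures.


rate = (1.32 / 431) * 3600 = 11.0 mm/hr
Therefore the application rate = 11.0 mm/hr.


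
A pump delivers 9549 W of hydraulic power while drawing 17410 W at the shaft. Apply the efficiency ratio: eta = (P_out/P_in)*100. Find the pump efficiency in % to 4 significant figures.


eta = (9549 / 17410) * 100 = 54.85 %
Therefore the pump efficiency = 54.85 %.


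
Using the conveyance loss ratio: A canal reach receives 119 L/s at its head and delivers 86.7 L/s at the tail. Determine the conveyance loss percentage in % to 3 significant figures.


Approach: apply the conveyance loss ratio, loss% = ((Q_head - Q_tail)/Q_head)*100.
loss = ((119 - 86.7)/119)*100 = 27.1 %
Therefore the conveyance loss percentage = 27.1 %.


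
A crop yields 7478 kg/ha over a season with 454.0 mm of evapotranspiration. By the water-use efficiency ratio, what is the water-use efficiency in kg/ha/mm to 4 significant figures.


Approach: apply the water-use efficiency ratio, WUE = yield/ET.
WUE = 7478 / 454.0 = 16.47 kg/ha/mm
Therefore the water-use efficiency = 16.47 kg/ha/mm.


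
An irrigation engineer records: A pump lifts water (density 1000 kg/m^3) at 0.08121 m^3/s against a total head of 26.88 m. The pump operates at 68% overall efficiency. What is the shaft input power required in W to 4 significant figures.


Approach: apply hydraulic power then efficiency conversion, P = rho*g*Q*H; P_in = P/eta.
Step 1 — hydraulic power (P = rho*g*Q*H):
  P = 1000 * 9.81 * 0.08121 * 26.88 = 21414.5 W
Step 2 — input power: P_in = P/eta = 21414.5 / 0.68 = 31490 W
Therefore the shaft input power required = 31490 W.


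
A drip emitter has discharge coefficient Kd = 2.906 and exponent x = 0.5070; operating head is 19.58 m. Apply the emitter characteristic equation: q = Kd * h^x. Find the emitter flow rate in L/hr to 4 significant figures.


q = 2.906 * 19.58^0.5070 = 13.13 L/hr
Therefore the emitter flow rate = 13.13 L/hr.


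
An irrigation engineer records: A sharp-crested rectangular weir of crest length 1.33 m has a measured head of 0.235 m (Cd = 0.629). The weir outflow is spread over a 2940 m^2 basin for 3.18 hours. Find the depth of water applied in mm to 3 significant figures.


Approach: apply the rectangular weir equation with a volume-to-depth conversion, Q = (2/3)*Cd*L*sqrt(2g)*H^1.5; d = Q*t/A * 1000.
Step 1 — weir discharge:
  Q = (2/3)*0.629*1.33*sqrt(2*9.81)*0.235^1.5 = 0.28142 m^3/s
Step 2 — volume: V = 0.28142 * 3.18*3600 = 3221.8 m^3
Step 3 — depth: d = V/A * 1000 = 3221.8/2940 * 1000 = 1100 mm
Therefore the depth of water applied = 1100 mm.


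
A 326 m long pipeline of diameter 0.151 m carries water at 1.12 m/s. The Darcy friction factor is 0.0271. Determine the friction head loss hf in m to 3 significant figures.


Approach: apply the Darcy-Weisbach equation, hf = f*(L/D)*(v^2/(2g)).
hf = 0.0271 * (326/0.151) * (1.12^2 / (2*9.81))
hf = 3.74 m
Therefore the friction head loss hf = 3.74 m.


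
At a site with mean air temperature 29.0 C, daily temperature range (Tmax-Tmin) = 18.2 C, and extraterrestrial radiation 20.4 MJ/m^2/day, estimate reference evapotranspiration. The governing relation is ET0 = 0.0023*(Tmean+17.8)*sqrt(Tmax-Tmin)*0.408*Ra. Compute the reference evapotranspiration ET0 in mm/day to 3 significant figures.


ET0 = 0.0023*(29.0+17.8)*sqrt(18.2)*0.408*20.4 = 3.82 mm/day
Therefore the reference evapotranspiration ET0 = 3.82 mm/day.


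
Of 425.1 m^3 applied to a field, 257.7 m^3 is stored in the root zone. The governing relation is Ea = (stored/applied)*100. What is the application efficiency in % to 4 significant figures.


Ea = (257.7/425.1)*100 = 60.62 %
Therefore the application efficiency = 60.62 %.


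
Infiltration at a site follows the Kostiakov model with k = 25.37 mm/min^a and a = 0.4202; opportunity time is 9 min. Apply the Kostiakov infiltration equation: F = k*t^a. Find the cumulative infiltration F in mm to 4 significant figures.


F = 25.37 * 9^0.4202 = 63.87 mm
Therefore the cumulative infiltration F = 63.87 mm.


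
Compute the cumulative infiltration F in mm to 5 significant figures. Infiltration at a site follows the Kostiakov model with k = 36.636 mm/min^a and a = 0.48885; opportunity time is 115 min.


Approach: apply the Kostiakov infiltration equation, F = k*t^a.
F = 36.636 * 115^0.48885 = 372.63 mm
Therefore the cumulative infiltration F = 372.63 mm.


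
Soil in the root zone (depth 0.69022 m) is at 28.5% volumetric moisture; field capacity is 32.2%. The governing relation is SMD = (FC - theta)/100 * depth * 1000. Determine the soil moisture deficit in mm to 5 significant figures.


SMD = (32.2 - 28.5)/100 * 0.69022 * 1000 = 25.538 mm
Therefore the soil moisture deficit = 25.538 mm.


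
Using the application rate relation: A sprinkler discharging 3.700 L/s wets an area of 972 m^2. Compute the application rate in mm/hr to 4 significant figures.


Approach: apply the application rate relation, rate = (Q/A)*3600.
rate = (3.700 / 972) * 3600 = 13.70 mm/hr
Therefore the application rate = 13.70 mm/hr.


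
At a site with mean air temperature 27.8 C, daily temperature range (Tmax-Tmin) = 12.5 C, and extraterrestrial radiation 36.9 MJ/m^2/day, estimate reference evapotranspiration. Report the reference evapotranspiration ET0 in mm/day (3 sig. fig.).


Approach: apply the Hargreaves-Samani method, ET0 = 0.0023*(Tmean+17.8)*sqrt(Tmax-Tmin)*0.408*Ra.
ET0 = 0.0023*(27.8+17.8)*sqrt(12.5)*0.408*36.9 = 5.58 mm/day
Therefore the reference evapotranspiration ET0 = 5.58 mm/day.


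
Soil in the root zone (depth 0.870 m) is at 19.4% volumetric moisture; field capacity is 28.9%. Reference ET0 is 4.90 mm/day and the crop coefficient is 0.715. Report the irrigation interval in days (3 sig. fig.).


Approach: apply soil-water budget scheduling, SMD = (FC-theta)/100*depth*1000; ETc = ET0*Kc; interval = SMD/ETc.
Step 1 — soil moisture deficit:
  SMD = (28.9 - 19.4)/100 * 0.870 * 1000 = 82.650 mm
Step 2 — daily crop ET (ETc = ET0*Kc):
  ETc = 4.90 * 0.715 = 3.5035 mm/day
Step 3 — irrigation interval (SMD/ETc):
  interval = 82.650 / 3.5035 = 23.6 days
Therefore the irrigation interval = 23.6 days.
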